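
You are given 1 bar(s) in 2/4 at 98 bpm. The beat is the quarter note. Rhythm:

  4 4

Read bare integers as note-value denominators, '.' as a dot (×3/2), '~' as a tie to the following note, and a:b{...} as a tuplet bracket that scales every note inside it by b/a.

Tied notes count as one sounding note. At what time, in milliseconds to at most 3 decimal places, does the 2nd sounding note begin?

1. 0.0ms @ 0 + 612.245ms (1)
2. 612.245ms @ 1 + 612.245ms (1)

note 2 onset = 1b = 612.245ms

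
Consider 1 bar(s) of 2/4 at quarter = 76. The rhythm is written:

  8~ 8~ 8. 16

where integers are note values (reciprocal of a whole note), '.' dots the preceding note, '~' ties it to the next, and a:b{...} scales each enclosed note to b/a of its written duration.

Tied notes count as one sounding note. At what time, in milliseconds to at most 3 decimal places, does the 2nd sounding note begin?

note 2 onset = 7/4b = 1381.579ms

1. 0.0ms @ 0 + 1381.579ms (7/4)
2. 1381.579ms @ 7/4 + 197.368ms (1/4)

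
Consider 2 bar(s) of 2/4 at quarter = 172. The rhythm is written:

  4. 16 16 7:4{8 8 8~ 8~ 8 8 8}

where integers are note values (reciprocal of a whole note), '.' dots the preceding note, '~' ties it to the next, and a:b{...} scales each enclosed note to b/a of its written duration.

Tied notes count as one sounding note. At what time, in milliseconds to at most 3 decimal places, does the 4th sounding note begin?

note 4 onset = 2b = 697.674ms

1. 0.0ms @ 0 + 523.256ms (3/2)
2. 523.256ms @ 3/2 + 87.209ms (1/4)
3. 610.465ms @ 7/4 + 87.209ms (1/4)
4. 697.674ms @ 2 + 99.668ms (2/7)
5. 797.342ms @ 16/7 + 99.668ms (2/7)
6. 897.01ms @ 18/7 + 299.003ms (6/7)
7. 1196.013ms @ 24/7 + 99.668ms (2/7)
8. 1295.681ms @ 26/7 + 99.668ms (2/7)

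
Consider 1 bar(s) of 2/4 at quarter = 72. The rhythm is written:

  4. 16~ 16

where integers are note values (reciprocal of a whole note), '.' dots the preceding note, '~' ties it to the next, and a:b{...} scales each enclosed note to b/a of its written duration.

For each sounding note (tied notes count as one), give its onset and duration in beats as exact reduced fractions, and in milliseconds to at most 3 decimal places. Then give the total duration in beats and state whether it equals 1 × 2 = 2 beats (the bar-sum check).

1) 0.0ms=0b +1250.0ms=3/2b
2) 1250.0ms=3/2b +416.667ms=1/2b
Σ=2b of 2 (72bpm 2/4) — PASS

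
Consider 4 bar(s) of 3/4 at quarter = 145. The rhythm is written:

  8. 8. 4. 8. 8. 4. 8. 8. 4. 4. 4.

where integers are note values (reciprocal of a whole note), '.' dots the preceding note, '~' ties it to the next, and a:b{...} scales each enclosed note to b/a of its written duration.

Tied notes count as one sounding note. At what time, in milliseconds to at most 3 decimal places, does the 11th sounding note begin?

note 11 onset = 21/2b = 4344.828ms

1. 0.0ms @ 0 + 310.345ms (3/4)
2. 310.345ms @ 3/4 + 310.345ms (3/4)
3. 620.69ms @ 3/2 + 620.69ms (3/2)
4. 1241.379ms @ 3 + 310.345ms (3/4)
5. 1551.724ms @ 15/4 + 310.345ms (3/4)
6. 1862.069ms @ 9/2 + 620.69ms (3/2)
7. 2482.759ms @ 6 + 310.345ms (3/4)
8. 2793.103ms @ 27/4 + 310.345ms (3/4)
9. 3103.448ms @ 15/2 + 620.69ms (3/2)
10. 3724.138ms @ 9 + 620.69ms (3/2)
11. 4344.828ms @ 21/2 + 620.69ms (3/2)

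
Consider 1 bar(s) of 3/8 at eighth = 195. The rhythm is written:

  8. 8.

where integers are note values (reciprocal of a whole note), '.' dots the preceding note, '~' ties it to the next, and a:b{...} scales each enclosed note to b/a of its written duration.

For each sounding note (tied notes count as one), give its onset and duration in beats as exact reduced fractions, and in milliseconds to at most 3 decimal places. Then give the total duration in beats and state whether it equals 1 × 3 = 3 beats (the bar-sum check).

1) 0.0ms=0b +461.538ms=3/2b
2) 461.538ms=3/2b +461.538ms=3/2b
Σ=3b of 3 (195bpm 3/8) — PASS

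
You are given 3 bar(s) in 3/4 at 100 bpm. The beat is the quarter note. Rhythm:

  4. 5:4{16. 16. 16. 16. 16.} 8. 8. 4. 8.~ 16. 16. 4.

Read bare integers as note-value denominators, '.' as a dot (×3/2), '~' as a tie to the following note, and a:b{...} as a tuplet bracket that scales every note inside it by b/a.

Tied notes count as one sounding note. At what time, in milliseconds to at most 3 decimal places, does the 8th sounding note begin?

1. 0.0ms @ 0 + 900.0ms (3/2)
2. 900.0ms @ 3/2 + 180.0ms (3/10)
3. 1080.0ms @ 9/5 + 180.0ms (3/10)
4. 1260.0ms @ 21/10 + 180.0ms (3/10)
5. 1440.0ms @ 12/5 + 180.0ms (3/10)
6. 1620.0ms @ 27/10 + 180.0ms (3/10)
7. 1800.0ms @ 3 + 450.0ms (3/4)
8. 2250.0ms @ 15/4 + 450.0ms (3/4)
9. 2700.0ms @ 9/2 + 900.0ms (3/2)
10. 3600.0ms @ 6 + 675.0ms (9/8)
11. 4275.0ms @ 57/8 + 225.0ms (3/8)
12. 4500.0ms @ 15/2 + 900.0ms (3/2)

note 8 onset = 15/4b = 2250.0ms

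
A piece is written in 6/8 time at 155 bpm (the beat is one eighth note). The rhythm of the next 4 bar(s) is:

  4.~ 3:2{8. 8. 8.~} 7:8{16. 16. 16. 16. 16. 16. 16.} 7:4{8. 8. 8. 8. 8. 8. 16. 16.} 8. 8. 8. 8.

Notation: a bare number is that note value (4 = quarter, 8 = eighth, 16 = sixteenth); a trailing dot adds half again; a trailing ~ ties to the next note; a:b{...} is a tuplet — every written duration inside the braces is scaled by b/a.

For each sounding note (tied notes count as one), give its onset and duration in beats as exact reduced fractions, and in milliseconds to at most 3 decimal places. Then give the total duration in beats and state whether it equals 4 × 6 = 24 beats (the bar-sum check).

1) 0.0ms=0b +1548.387ms=4b
2) 1548.387ms=4b +387.097ms=1b
3) 1935.484ms=5b +718.894ms=13/7b
4) 2654.378ms=48/7b +331.797ms=6/7b
5) 2986.175ms=54/7b +331.797ms=6/7b
6) 3317.972ms=60/7b +331.797ms=6/7b
7) 3649.77ms=66/7b +331.797ms=6/7b
8) 3981.567ms=72/7b +331.797ms=6/7b
9) 4313.364ms=78/7b +331.797ms=6/7b
10) 4645.161ms=12b +331.797ms=6/7b
11) 4976.959ms=90/7b +331.797ms=6/7b
12) 5308.756ms=96/7b +331.797ms=6/7b
13) 5640.553ms=102/7b +331.797ms=6/7b
14) 5972.35ms=108/7b +331.797ms=6/7b
15) 6304.147ms=114/7b +331.797ms=6/7b
16) 6635.945ms=120/7b +165.899ms=3/7b
17) 6801.843ms=123/7b +165.899ms=3/7b
18) 6967.742ms=18b +580.645ms=3/2b
19) 7548.387ms=39/2b +580.645ms=3/2b
20) 8129.032ms=21b +580.645ms=3/2b
21) 8709.677ms=45/2b +580.645ms=3/2b
Σ=24b of 24 (155bpm 6/8) — PASS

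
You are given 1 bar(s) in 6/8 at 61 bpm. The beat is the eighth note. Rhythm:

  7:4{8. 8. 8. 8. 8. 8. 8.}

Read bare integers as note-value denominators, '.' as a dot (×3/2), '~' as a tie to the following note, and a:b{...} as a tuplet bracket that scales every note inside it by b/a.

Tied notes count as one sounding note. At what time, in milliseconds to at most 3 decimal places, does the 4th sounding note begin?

note 4 onset = 18/7b = 2529.274ms

1. 0.0ms @ 0 + 843.091ms (6/7)
2. 843.091ms @ 6/7 + 843.091ms (6/7)
3. 1686.183ms @ 12/7 + 843.091ms (6/7)
4. 2529.274ms @ 18/7 + 843.091ms (6/7)
5. 3372.365ms @ 24/7 + 843.091ms (6/7)
6. 4215.457ms @ 30/7 + 843.091ms (6/7)
7. 5058.548ms @ 36/7 + 843.091ms (6/7)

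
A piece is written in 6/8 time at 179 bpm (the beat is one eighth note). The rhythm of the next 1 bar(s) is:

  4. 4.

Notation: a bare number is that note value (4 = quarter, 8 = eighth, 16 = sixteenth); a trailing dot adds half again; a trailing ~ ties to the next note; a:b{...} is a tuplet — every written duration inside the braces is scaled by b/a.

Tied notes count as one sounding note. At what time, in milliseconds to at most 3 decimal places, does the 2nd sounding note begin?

note 2 onset = 3b = 1005.587ms

1. 0.0ms @ 0 + 1005.587ms (3)
2. 1005.587ms @ 3 + 1005.587ms (3)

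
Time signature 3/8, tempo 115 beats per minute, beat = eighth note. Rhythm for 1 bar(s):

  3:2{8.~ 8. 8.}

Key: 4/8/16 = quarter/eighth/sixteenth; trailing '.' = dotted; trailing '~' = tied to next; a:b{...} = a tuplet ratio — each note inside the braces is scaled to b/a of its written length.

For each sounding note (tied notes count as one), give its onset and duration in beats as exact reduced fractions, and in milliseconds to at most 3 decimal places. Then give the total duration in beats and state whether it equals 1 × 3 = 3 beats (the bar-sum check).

1) 0.0ms=0b +1043.478ms=2b
2) 1043.478ms=2b +521.739ms=1b
Σ=3b of 3 (115bpm 3/8) — PASS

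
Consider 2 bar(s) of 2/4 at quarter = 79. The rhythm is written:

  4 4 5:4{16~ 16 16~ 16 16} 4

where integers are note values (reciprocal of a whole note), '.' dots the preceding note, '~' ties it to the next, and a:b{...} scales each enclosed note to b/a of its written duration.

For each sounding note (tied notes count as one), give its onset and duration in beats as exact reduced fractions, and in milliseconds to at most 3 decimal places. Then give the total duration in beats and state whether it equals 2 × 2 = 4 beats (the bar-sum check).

1) 0.0ms=0b +759.494ms=1b
2) 759.494ms=1b +759.494ms=1b
3) 1518.987ms=2b +303.797ms=2/5b
4) 1822.785ms=12/5b +303.797ms=2/5b
5) 2126.582ms=14/5b +151.899ms=1/5b
6) 2278.481ms=3b +759.494ms=1b
Σ=4b of 4 (79bpm 2/4) — PASS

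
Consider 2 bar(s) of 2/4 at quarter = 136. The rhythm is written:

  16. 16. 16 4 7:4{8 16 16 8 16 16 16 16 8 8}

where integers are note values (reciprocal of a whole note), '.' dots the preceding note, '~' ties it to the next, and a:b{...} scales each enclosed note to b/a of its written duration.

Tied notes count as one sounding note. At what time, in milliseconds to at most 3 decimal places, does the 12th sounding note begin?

1. 0.0ms @ 0 + 165.441ms (3/8)
2. 165.441ms @ 3/8 + 165.441ms (3/8)
3. 330.882ms @ 3/4 + 110.294ms (1/4)
4. 441.176ms @ 1 + 441.176ms (1)
5. 882.353ms @ 2 + 126.05ms (2/7)
6. 1008.403ms @ 16/7 + 63.025ms (1/7)
7. 1071.429ms @ 17/7 + 63.025ms (1/7)
8. 1134.454ms @ 18/7 + 126.05ms (2/7)
9. 1260.504ms @ 20/7 + 63.025ms (1/7)
10. 1323.529ms @ 3 + 63.025ms (1/7)
11. 1386.555ms @ 22/7 + 63.025ms (1/7)
12. 1449.58ms @ 23/7 + 63.025ms (1/7)
13. 1512.605ms @ 24/7 + 126.05ms (2/7)
14. 1638.655ms @ 26/7 + 126.05ms (2/7)

note 12 onset = 23/7b = 1449.58ms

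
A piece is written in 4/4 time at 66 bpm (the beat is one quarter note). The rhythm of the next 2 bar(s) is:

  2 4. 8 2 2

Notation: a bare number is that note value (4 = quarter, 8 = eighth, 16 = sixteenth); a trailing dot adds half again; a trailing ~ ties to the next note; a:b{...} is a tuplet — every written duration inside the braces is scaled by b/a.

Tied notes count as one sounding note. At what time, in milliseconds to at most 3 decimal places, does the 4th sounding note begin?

1. 0.0ms @ 0 + 1818.182ms (2)
2. 1818.182ms @ 2 + 1363.636ms (3/2)
3. 3181.818ms @ 7/2 + 454.545ms (1/2)
4. 3636.364ms @ 4 + 1818.182ms (2)
5. 5454.545ms @ 6 + 1818.182ms (2)

note 4 onset = 4b = 3636.364ms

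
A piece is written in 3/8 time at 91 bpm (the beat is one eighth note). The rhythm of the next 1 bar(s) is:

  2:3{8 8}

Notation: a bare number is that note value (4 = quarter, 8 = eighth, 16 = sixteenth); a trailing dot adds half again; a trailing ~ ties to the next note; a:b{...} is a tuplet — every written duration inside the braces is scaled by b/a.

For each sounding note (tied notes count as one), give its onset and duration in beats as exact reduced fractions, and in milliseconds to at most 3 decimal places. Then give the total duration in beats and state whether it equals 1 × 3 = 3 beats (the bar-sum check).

1) 0.0ms=0b +989.011ms=3/2b
2) 989.011ms=3/2b +989.011ms=3/2b
Σ=3b of 3 (91bpm 3/8) — PASS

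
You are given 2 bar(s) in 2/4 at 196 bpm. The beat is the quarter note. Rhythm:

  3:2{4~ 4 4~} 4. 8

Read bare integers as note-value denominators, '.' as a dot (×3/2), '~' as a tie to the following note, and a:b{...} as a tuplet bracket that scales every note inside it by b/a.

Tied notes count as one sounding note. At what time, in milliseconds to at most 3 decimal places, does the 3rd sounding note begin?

1. 0.0ms @ 0 + 408.163ms (4/3)
2. 408.163ms @ 4/3 + 663.265ms (13/6)
3. 1071.429ms @ 7/2 + 153.061ms (1/2)

note 3 onset = 7/2b = 1071.429ms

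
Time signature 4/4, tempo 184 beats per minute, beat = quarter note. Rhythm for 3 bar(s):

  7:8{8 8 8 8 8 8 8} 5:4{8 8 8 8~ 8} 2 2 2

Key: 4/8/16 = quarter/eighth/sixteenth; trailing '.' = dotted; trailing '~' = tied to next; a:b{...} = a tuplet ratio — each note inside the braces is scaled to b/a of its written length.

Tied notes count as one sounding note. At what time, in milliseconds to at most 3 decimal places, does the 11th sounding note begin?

note 11 onset = 26/5b = 1695.652ms

1. 0.0ms @ 0 + 186.335ms (4/7)
2. 186.335ms @ 4/7 + 186.335ms (4/7)
3. 372.671ms @ 8/7 + 186.335ms (4/7)
4. 559.006ms @ 12/7 + 186.335ms (4/7)
5. 745.342ms @ 16/7 + 186.335ms (4/7)
6. 931.677ms @ 20/7 + 186.335ms (4/7)
7. 1118.012ms @ 24/7 + 186.335ms (4/7)
8. 1304.348ms @ 4 + 130.435ms (2/5)
9. 1434.783ms @ 22/5 + 130.435ms (2/5)
10. 1565.217ms @ 24/5 + 130.435ms (2/5)
11. 1695.652ms @ 26/5 + 260.87ms (4/5)
12. 1956.522ms @ 6 + 652.174ms (2)
13. 2608.696ms @ 8 + 652.174ms (2)
14. 3260.87ms @ 10 + 652.174ms (2)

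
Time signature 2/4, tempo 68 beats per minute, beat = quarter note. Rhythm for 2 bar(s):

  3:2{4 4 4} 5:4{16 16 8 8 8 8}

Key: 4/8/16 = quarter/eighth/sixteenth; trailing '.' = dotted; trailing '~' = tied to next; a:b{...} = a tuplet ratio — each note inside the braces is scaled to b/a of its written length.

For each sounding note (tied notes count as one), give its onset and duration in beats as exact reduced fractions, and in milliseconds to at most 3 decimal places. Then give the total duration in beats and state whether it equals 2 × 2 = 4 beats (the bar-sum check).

1) 0.0ms=0b +588.235ms=2/3b
2) 588.235ms=2/3b +588.235ms=2/3b
3) 1176.471ms=4/3b +588.235ms=2/3b
4) 1764.706ms=2b +176.471ms=1/5b
5) 1941.176ms=11/5b +176.471ms=1/5b
6) 2117.647ms=12/5b +352.941ms=2/5b
7) 2470.588ms=14/5b +352.941ms=2/5b
8) 2823.529ms=16/5b +352.941ms=2/5b
9) 3176.471ms=18/5b +352.941ms=2/5b
Σ=4b of 4 (68bpm 2/4) — PASS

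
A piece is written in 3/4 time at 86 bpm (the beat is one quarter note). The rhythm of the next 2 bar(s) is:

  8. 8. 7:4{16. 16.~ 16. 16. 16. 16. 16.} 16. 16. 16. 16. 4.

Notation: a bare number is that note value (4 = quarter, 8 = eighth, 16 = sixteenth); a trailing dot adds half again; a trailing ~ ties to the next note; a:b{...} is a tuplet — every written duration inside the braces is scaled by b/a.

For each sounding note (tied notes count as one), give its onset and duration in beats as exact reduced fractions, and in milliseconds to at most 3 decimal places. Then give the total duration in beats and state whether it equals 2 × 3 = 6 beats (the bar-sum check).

1) 0.0ms=0b +523.256ms=3/4b
2) 523.256ms=3/4b +523.256ms=3/4b
3) 1046.512ms=3/2b +149.502ms=3/14b
4) 1196.013ms=12/7b +299.003ms=3/7b
5) 1495.017ms=15/7b +149.502ms=3/14b
6) 1644.518ms=33/14b +149.502ms=3/14b
7) 1794.02ms=18/7b +149.502ms=3/14b
8) 1943.522ms=39/14b +149.502ms=3/14b
9) 2093.023ms=3b +261.628ms=3/8b
10) 2354.651ms=27/8b +261.628ms=3/8b
11) 2616.279ms=15/4b +261.628ms=3/8b
12) 2877.907ms=33/8b +261.628ms=3/8b
13) 3139.535ms=9/2b +1046.512ms=3/2b
Σ=6b of 6 (86bpm 3/4) — PASS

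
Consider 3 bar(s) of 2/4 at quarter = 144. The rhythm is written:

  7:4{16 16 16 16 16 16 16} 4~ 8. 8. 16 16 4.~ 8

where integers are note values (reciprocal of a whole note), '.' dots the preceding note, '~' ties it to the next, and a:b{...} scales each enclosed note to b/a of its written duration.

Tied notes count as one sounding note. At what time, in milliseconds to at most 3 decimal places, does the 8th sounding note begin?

1. 0.0ms @ 0 + 59.524ms (1/7)
2. 59.524ms @ 1/7 + 59.524ms (1/7)
3. 119.048ms @ 2/7 + 59.524ms (1/7)
4. 178.571ms @ 3/7 + 59.524ms (1/7)
5. 238.095ms @ 4/7 + 59.524ms (1/7)
6. 297.619ms @ 5/7 + 59.524ms (1/7)
7. 357.143ms @ 6/7 + 59.524ms (1/7)
8. 416.667ms @ 1 + 729.167ms (7/4)
9. 1145.833ms @ 11/4 + 312.5ms (3/4)
10. 1458.333ms @ 7/2 + 104.167ms (1/4)
11. 1562.5ms @ 15/4 + 104.167ms (1/4)
12. 1666.667ms @ 4 + 833.333ms (2)

note 8 onset = 1b = 416.667ms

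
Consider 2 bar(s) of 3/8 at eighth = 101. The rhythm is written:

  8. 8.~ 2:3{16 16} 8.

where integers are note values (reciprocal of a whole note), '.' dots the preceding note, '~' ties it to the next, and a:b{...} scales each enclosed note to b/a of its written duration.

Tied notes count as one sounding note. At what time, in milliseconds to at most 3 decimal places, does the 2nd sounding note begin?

1. 0.0ms @ 0 + 891.089ms (3/2)
2. 891.089ms @ 3/2 + 1336.634ms (9/4)
3. 2227.723ms @ 15/4 + 445.545ms (3/4)
4. 2673.267ms @ 9/2 + 891.089ms (3/2)

note 2 onset = 3/2b = 891.089ms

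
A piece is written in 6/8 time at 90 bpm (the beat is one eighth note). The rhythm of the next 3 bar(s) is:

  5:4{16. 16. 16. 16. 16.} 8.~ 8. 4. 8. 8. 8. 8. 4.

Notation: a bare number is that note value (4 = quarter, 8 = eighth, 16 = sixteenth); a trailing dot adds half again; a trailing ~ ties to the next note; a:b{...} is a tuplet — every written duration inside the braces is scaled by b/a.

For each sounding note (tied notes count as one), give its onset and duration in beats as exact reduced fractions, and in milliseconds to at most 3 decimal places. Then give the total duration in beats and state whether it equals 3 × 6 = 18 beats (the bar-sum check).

1) 0.0ms=0b +400.0ms=3/5b
2) 400.0ms=3/5b +400.0ms=3/5b
3) 800.0ms=6/5b +400.0ms=3/5b
4) 1200.0ms=9/5b +400.0ms=3/5b
5) 1600.0ms=12/5b +400.0ms=3/5b
6) 2000.0ms=3b +2000.0ms=3b
7) 4000.0ms=6b +2000.0ms=3b
8) 6000.0ms=9b +1000.0ms=3/2b
9) 7000.0ms=21/2b +1000.0ms=3/2b
10) 8000.0ms=12b +1000.0ms=3/2b
11) 9000.0ms=27/2b +1000.0ms=3/2b
12) 10000.0ms=15b +2000.0ms=3b
Σ=18b of 18 (90bpm 6/8) — PASS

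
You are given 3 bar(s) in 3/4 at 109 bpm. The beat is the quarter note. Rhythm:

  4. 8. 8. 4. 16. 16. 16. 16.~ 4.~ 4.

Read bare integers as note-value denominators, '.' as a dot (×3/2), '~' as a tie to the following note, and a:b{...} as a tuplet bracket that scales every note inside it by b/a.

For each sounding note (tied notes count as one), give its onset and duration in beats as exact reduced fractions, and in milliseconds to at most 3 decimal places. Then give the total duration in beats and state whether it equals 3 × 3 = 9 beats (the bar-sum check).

1) 0.0ms=0b +825.688ms=3/2b
2) 825.688ms=3/2b +412.844ms=3/4b
3) 1238.532ms=9/4b +412.844ms=3/4b
4) 1651.376ms=3b +825.688ms=3/2b
5) 2477.064ms=9/2b +206.422ms=3/8b
6) 2683.486ms=39/8b +206.422ms=3/8b
7) 2889.908ms=21/4b +206.422ms=3/8b
8) 3096.33ms=45/8b +1857.798ms=27/8b
Σ=9b of 9 (109bpm 3/4) — PASS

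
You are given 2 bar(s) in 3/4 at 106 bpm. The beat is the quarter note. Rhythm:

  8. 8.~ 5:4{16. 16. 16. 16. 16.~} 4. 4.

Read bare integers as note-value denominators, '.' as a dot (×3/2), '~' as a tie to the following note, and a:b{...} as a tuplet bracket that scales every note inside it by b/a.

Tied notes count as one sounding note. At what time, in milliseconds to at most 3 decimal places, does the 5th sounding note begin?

note 5 onset = 12/5b = 1358.491ms

1. 0.0ms @ 0 + 424.528ms (3/4)
2. 424.528ms @ 3/4 + 594.34ms (21/20)
3. 1018.868ms @ 9/5 + 169.811ms (3/10)
4. 1188.679ms @ 21/10 + 169.811ms (3/10)
5. 1358.491ms @ 12/5 + 169.811ms (3/10)
6. 1528.302ms @ 27/10 + 1018.868ms (9/5)
7. 2547.17ms @ 9/2 + 849.057ms (3/2)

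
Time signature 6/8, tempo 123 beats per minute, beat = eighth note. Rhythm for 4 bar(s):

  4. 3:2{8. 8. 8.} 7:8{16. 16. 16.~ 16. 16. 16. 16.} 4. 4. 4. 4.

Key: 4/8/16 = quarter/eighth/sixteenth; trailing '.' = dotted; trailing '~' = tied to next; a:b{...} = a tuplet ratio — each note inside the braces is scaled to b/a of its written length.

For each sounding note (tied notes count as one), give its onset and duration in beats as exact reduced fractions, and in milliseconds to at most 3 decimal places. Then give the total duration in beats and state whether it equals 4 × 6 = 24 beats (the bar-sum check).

1) 0.0ms=0b +1463.415ms=3b
2) 1463.415ms=3b +487.805ms=1b
3) 1951.22ms=4b +487.805ms=1b
4) 2439.024ms=5b +487.805ms=1b
5) 2926.829ms=6b +418.118ms=6/7b
6) 3344.948ms=48/7b +418.118ms=6/7b
7) 3763.066ms=54/7b +836.237ms=12/7b
8) 4599.303ms=66/7b +418.118ms=6/7b
9) 5017.422ms=72/7b +418.118ms=6/7b
10) 5435.54ms=78/7b +418.118ms=6/7b
11) 5853.659ms=12b +1463.415ms=3b
12) 7317.073ms=15b +1463.415ms=3b
13) 8780.488ms=18b +1463.415ms=3b
14) 10243.902ms=21b +1463.415ms=3b
Σ=24b of 24 (123bpm 6/8) — PASS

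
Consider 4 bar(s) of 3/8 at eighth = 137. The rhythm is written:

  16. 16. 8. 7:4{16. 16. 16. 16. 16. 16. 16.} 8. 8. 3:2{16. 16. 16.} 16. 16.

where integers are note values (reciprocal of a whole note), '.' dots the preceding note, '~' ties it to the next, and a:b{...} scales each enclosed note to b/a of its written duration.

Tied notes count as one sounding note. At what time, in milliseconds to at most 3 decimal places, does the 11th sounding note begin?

1. 0.0ms @ 0 + 328.467ms (3/4)
2. 328.467ms @ 3/4 + 328.467ms (3/4)
3. 656.934ms @ 3/2 + 656.934ms (3/2)
4. 1313.869ms @ 3 + 187.696ms (3/7)
5. 1501.564ms @ 24/7 + 187.696ms (3/7)
6. 1689.26ms @ 27/7 + 187.696ms (3/7)
7. 1876.955ms @ 30/7 + 187.696ms (3/7)
8. 2064.651ms @ 33/7 + 187.696ms (3/7)
9. 2252.346ms @ 36/7 + 187.696ms (3/7)
10. 2440.042ms @ 39/7 + 187.696ms (3/7)
11. 2627.737ms @ 6 + 656.934ms (3/2)
12. 3284.672ms @ 15/2 + 656.934ms (3/2)
13. 3941.606ms @ 9 + 218.978ms (1/2)
14. 4160.584ms @ 19/2 + 218.978ms (1/2)
15. 4379.562ms @ 10 + 218.978ms (1/2)
16. 4598.54ms @ 21/2 + 328.467ms (3/4)
17. 4927.007ms @ 45/4 + 328.467ms (3/4)

note 11 onset = 6b = 2627.737ms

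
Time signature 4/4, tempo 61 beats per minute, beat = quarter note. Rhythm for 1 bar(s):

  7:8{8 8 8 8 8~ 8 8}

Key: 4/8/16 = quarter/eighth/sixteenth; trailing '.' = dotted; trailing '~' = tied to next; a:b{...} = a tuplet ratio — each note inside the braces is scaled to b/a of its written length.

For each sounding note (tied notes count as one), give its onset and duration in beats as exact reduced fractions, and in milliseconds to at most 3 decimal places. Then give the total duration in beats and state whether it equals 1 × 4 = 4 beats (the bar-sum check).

1) 0.0ms=0b +562.061ms=4/7b
2) 562.061ms=4/7b +562.061ms=4/7b
3) 1124.122ms=8/7b +562.061ms=4/7b
4) 1686.183ms=12/7b +562.061ms=4/7b
5) 2248.244ms=16/7b +1124.122ms=8/7b
6) 3372.365ms=24/7b +562.061ms=4/7b
Σ=4b of 4 (61bpm 4/4) — PASS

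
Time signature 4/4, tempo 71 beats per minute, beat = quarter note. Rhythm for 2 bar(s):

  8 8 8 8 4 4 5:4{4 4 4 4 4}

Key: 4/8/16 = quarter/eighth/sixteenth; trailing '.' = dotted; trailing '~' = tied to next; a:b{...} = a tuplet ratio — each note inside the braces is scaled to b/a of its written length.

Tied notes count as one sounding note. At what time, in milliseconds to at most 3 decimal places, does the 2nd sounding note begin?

1. 0.0ms @ 0 + 422.535ms (1/2)
2. 422.535ms @ 1/2 + 422.535ms (1/2)
3. 845.07ms @ 1 + 422.535ms (1/2)
4. 1267.606ms @ 3/2 + 422.535ms (1/2)
5. 1690.141ms @ 2 + 845.07ms (1)
6. 2535.211ms @ 3 + 845.07ms (1)
7. 3380.282ms @ 4 + 676.056ms (4/5)
8. 4056.338ms @ 24/5 + 676.056ms (4/5)
9. 4732.394ms @ 28/5 + 676.056ms (4/5)
10. 5408.451ms @ 32/5 + 676.056ms (4/5)
11. 6084.507ms @ 36/5 + 676.056ms (4/5)

note 2 onset = 1/2b = 422.535ms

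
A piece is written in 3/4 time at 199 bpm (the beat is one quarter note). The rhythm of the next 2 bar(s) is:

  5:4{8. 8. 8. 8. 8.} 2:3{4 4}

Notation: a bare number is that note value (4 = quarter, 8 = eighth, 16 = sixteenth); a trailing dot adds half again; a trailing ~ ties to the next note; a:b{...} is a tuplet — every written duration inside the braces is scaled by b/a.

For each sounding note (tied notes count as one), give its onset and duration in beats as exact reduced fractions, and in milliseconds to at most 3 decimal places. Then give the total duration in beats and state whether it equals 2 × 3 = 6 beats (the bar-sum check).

1) 0.0ms=0b +180.905ms=3/5b
2) 180.905ms=3/5b +180.905ms=3/5b
3) 361.809ms=6/5b +180.905ms=3/5b
4) 542.714ms=9/5b +180.905ms=3/5b
5) 723.618ms=12/5b +180.905ms=3/5b
6) 904.523ms=3b +452.261ms=3/2b
7) 1356.784ms=9/2b +452.261ms=3/2b
Σ=6b of 6 (199bpm 3/4) — PASS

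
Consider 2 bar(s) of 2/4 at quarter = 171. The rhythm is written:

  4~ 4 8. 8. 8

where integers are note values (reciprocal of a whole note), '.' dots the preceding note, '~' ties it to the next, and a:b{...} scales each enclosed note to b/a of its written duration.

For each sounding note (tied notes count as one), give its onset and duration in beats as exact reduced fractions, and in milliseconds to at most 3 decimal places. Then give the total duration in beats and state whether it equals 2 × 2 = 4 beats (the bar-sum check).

1) 0.0ms=0b +701.754ms=2b
2) 701.754ms=2b +263.158ms=3/4b
3) 964.912ms=11/4b +263.158ms=3/4b
4) 1228.07ms=7/2b +175.439ms=1/2b
Σ=4b of 4 (171bpm 2/4) — PASS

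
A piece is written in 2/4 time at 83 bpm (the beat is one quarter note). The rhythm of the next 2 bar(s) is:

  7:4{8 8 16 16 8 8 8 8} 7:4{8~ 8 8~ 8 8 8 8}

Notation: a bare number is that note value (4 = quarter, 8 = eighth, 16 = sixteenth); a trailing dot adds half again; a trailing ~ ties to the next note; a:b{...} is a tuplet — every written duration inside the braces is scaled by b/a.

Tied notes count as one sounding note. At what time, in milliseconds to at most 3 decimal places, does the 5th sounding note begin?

1. 0.0ms @ 0 + 206.54ms (2/7)
2. 206.54ms @ 2/7 + 206.54ms (2/7)
3. 413.081ms @ 4/7 + 103.27ms (1/7)
4. 516.351ms @ 5/7 + 103.27ms (1/7)
5. 619.621ms @ 6/7 + 206.54ms (2/7)
6. 826.162ms @ 8/7 + 206.54ms (2/7)
7. 1032.702ms @ 10/7 + 206.54ms (2/7)
8. 1239.243ms @ 12/7 + 206.54ms (2/7)
9. 1445.783ms @ 2 + 413.081ms (4/7)
10. 1858.864ms @ 18/7 + 413.081ms (4/7)
11. 2271.945ms @ 22/7 + 206.54ms (2/7)
12. 2478.485ms @ 24/7 + 206.54ms (2/7)
13. 2685.026ms @ 26/7 + 206.54ms (2/7)

note 5 onset = 6/7b = 619.621ms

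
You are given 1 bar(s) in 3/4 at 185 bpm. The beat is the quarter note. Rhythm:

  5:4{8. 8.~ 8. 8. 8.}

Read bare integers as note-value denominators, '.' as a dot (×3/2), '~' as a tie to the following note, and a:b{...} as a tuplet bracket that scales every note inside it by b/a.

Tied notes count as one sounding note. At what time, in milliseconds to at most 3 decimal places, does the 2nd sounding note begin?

1. 0.0ms @ 0 + 194.595ms (3/5)
2. 194.595ms @ 3/5 + 389.189ms (6/5)
3. 583.784ms @ 9/5 + 194.595ms (3/5)
4. 778.378ms @ 12/5 + 194.595ms (3/5)

note 2 onset = 3/5b = 194.595ms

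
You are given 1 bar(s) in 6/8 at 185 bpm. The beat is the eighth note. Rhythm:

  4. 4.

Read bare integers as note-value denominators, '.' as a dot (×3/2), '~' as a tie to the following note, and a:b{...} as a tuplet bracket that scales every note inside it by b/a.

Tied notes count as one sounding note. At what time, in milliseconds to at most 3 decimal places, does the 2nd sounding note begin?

note 2 onset = 3b = 972.973ms

1. 0.0ms @ 0 + 972.973ms (3)
2. 972.973ms @ 3 + 972.973ms (3)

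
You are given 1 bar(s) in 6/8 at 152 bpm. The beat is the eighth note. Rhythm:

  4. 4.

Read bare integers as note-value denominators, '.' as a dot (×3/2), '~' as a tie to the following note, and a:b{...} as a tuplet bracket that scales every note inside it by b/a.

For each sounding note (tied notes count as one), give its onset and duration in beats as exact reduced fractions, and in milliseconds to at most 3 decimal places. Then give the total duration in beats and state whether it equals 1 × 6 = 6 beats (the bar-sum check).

1) 0.0ms=0b +1184.211ms=3b
2) 1184.211ms=3b +1184.211ms=3b
Σ=6b of 6 (152bpm 6/8) — PASS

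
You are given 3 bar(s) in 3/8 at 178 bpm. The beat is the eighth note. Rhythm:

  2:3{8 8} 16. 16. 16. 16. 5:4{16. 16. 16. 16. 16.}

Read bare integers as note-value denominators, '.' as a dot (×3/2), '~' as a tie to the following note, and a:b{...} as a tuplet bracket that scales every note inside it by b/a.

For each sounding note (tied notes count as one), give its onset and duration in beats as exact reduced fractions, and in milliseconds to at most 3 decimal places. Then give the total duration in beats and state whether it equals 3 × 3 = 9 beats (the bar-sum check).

1) 0.0ms=0b +505.618ms=3/2b
2) 505.618ms=3/2b +505.618ms=3/2b
3) 1011.236ms=3b +252.809ms=3/4b
4) 1264.045ms=15/4b +252.809ms=3/4b
5) 1516.854ms=9/2b +252.809ms=3/4b
6) 1769.663ms=21/4b +252.809ms=3/4b
7) 2022.472ms=6b +202.247ms=3/5b
8) 2224.719ms=33/5b +202.247ms=3/5b
9) 2426.966ms=36/5b +202.247ms=3/5b
10) 2629.213ms=39/5b +202.247ms=3/5b
11) 2831.461ms=42/5b +202.247ms=3/5b
Σ=9b of 9 (178bpm 3/8) — PASS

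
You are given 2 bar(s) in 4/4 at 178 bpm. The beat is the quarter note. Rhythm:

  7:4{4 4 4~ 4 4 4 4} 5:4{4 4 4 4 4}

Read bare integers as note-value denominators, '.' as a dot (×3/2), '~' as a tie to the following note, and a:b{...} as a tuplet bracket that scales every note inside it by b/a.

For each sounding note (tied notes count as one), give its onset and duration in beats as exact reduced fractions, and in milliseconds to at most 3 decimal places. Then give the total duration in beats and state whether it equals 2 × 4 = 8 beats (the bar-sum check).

1) 0.0ms=0b +192.616ms=4/7b
2) 192.616ms=4/7b +192.616ms=4/7b
3) 385.233ms=8/7b +385.233ms=8/7b
4) 770.465ms=16/7b +192.616ms=4/7b
5) 963.082ms=20/7b +192.616ms=4/7b
6) 1155.698ms=24/7b +192.616ms=4/7b
7) 1348.315ms=4b +269.663ms=4/5b
8) 1617.978ms=24/5b +269.663ms=4/5b
9) 1887.64ms=28/5b +269.663ms=4/5b
10) 2157.303ms=32/5b +269.663ms=4/5b
11) 2426.966ms=36/5b +269.663ms=4/5b
Σ=8b of 8 (178bpm 4/4) — PASS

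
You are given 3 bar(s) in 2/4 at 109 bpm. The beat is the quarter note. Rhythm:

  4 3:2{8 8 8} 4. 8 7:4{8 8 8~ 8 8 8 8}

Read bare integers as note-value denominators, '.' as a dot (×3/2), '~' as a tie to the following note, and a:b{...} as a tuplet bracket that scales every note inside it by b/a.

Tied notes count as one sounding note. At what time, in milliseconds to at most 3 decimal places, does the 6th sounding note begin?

note 6 onset = 7/2b = 1926.606ms

1. 0.0ms @ 0 + 550.459ms (1)
2. 550.459ms @ 1 + 183.486ms (1/3)
3. 733.945ms @ 4/3 + 183.486ms (1/3)
4. 917.431ms @ 5/3 + 183.486ms (1/3)
5. 1100.917ms @ 2 + 825.688ms (3/2)
6. 1926.606ms @ 7/2 + 275.229ms (1/2)
7. 2201.835ms @ 4 + 157.274ms (2/7)
8. 2359.109ms @ 30/7 + 157.274ms (2/7)
9. 2516.383ms @ 32/7 + 314.548ms (4/7)
10. 2830.931ms @ 36/7 + 157.274ms (2/7)
11. 2988.204ms @ 38/7 + 157.274ms (2/7)
12. 3145.478ms @ 40/7 + 157.274ms (2/7)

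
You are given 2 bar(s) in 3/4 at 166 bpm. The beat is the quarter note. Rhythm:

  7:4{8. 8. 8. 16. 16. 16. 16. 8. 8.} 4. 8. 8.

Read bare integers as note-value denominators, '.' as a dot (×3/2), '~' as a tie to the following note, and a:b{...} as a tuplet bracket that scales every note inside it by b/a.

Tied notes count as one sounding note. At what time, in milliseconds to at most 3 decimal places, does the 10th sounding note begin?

note 10 onset = 3b = 1084.337ms

1. 0.0ms @ 0 + 154.905ms (3/7)
2. 154.905ms @ 3/7 + 154.905ms (3/7)
3. 309.811ms @ 6/7 + 154.905ms (3/7)
4. 464.716ms @ 9/7 + 77.453ms (3/14)
5. 542.169ms @ 3/2 + 77.453ms (3/14)
6. 619.621ms @ 12/7 + 77.453ms (3/14)
7. 697.074ms @ 27/14 + 77.453ms (3/14)
8. 774.527ms @ 15/7 + 154.905ms (3/7)
9. 929.432ms @ 18/7 + 154.905ms (3/7)
10. 1084.337ms @ 3 + 542.169ms (3/2)
11. 1626.506ms @ 9/2 + 271.084ms (3/4)
12. 1897.59ms @ 21/4 + 271.084ms (3/4)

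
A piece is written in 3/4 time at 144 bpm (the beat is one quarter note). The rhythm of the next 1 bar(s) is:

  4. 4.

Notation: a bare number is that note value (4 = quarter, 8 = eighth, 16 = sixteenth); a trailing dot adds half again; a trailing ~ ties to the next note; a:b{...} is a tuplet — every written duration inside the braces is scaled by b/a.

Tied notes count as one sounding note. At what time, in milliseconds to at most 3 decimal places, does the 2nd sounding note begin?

1. 0.0ms @ 0 + 625.0ms (3/2)
2. 625.0ms @ 3/2 + 625.0ms (3/2)

note 2 onset = 3/2b = 625.0ms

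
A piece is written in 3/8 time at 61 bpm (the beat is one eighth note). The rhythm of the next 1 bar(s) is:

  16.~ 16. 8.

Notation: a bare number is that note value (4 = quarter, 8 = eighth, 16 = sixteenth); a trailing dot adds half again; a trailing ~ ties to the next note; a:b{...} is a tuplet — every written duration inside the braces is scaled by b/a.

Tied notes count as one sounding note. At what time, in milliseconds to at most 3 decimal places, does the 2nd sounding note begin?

note 2 onset = 3/2b = 1475.41ms

1. 0.0ms @ 0 + 1475.41ms (3/2)
2. 1475.41ms @ 3/2 + 1475.41ms (3/2)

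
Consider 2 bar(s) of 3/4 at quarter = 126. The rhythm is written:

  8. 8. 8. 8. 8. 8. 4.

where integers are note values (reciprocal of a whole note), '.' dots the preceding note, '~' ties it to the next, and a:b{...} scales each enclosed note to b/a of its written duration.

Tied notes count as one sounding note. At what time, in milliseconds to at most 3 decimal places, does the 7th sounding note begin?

note 7 onset = 9/2b = 2142.857ms

1. 0.0ms @ 0 + 357.143ms (3/4)
2. 357.143ms @ 3/4 + 357.143ms (3/4)
3. 714.286ms @ 3/2 + 357.143ms (3/4)
4. 1071.429ms @ 9/4 + 357.143ms (3/4)
5. 1428.571ms @ 3 + 357.143ms (3/4)
6. 1785.714ms @ 15/4 + 357.143ms (3/4)
7. 2142.857ms @ 9/2 + 714.286ms (3/2)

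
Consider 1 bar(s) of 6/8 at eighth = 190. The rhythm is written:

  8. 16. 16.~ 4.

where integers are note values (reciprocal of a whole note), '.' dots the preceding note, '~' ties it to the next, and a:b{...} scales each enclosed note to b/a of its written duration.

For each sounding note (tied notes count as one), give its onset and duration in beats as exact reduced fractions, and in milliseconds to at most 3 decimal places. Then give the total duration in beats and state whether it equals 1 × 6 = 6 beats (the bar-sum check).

1) 0.0ms=0b +473.684ms=3/2b
2) 473.684ms=3/2b +236.842ms=3/4b
3) 710.526ms=9/4b +1184.211ms=15/4b
Σ=6b of 6 (190bpm 6/8) — PASS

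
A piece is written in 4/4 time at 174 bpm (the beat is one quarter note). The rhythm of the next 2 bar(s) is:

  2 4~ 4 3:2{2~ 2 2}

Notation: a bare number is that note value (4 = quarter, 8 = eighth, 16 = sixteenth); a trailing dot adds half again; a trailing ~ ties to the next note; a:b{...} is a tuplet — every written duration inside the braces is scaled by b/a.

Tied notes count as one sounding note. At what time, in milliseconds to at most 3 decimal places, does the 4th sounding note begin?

note 4 onset = 20/3b = 2298.851ms

1. 0.0ms @ 0 + 689.655ms (2)
2. 689.655ms @ 2 + 689.655ms (2)
3. 1379.31ms @ 4 + 919.54ms (8/3)
4. 2298.851ms @ 20/3 + 459.77ms (4/3)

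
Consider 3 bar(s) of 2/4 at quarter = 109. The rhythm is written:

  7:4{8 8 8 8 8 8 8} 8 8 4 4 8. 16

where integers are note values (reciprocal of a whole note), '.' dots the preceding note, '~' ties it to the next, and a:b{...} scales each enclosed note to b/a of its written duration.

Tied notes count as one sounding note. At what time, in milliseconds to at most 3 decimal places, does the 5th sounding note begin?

note 5 onset = 8/7b = 629.096ms

1. 0.0ms @ 0 + 157.274ms (2/7)
2. 157.274ms @ 2/7 + 157.274ms (2/7)
3. 314.548ms @ 4/7 + 157.274ms (2/7)
4. 471.822ms @ 6/7 + 157.274ms (2/7)
5. 629.096ms @ 8/7 + 157.274ms (2/7)
6. 786.37ms @ 10/7 + 157.274ms (2/7)
7. 943.644ms @ 12/7 + 157.274ms (2/7)
8. 1100.917ms @ 2 + 275.229ms (1/2)
9. 1376.147ms @ 5/2 + 275.229ms (1/2)
10. 1651.376ms @ 3 + 550.459ms (1)
11. 2201.835ms @ 4 + 550.459ms (1)
12. 2752.294ms @ 5 + 412.844ms (3/4)
13. 3165.138ms @ 23/4 + 137.615ms (1/4)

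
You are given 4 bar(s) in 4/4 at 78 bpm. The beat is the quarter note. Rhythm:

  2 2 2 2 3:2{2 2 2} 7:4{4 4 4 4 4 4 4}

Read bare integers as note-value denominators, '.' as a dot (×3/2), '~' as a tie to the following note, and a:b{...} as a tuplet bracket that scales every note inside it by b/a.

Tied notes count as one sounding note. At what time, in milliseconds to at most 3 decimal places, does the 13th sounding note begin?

1. 0.0ms @ 0 + 1538.462ms (2)
2. 1538.462ms @ 2 + 1538.462ms (2)
3. 3076.923ms @ 4 + 1538.462ms (2)
4. 4615.385ms @ 6 + 1538.462ms (2)
5. 6153.846ms @ 8 + 1025.641ms (4/3)
6. 7179.487ms @ 28/3 + 1025.641ms (4/3)
7. 8205.128ms @ 32/3 + 1025.641ms (4/3)
8. 9230.769ms @ 12 + 439.56ms (4/7)
9. 9670.33ms @ 88/7 + 439.56ms (4/7)
10. 10109.89ms @ 92/7 + 439.56ms (4/7)
11. 10549.451ms @ 96/7 + 439.56ms (4/7)
12. 10989.011ms @ 100/7 + 439.56ms (4/7)
13. 11428.571ms @ 104/7 + 439.56ms (4/7)
14. 11868.132ms @ 108/7 + 439.56ms (4/7)

note 13 onset = 104/7b = 11428.571ms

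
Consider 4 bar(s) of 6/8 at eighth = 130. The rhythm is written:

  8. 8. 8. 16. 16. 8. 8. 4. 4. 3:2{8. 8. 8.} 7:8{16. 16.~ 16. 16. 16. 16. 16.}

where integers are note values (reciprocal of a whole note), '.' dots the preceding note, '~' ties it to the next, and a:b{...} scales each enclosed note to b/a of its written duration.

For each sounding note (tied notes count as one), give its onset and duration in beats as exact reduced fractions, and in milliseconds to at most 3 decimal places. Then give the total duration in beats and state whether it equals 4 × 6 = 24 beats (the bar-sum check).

1) 0.0ms=0b +692.308ms=3/2b
2) 692.308ms=3/2b +692.308ms=3/2b
3) 1384.615ms=3b +692.308ms=3/2b
4) 2076.923ms=9/2b +346.154ms=3/4b
5) 2423.077ms=21/4b +346.154ms=3/4b
6) 2769.231ms=6b +692.308ms=3/2b
7) 3461.538ms=15/2b +692.308ms=3/2b
8) 4153.846ms=9b +1384.615ms=3b
9) 5538.462ms=12b +1384.615ms=3b
10) 6923.077ms=15b +461.538ms=1b
11) 7384.615ms=16b +461.538ms=1b
12) 7846.154ms=17b +461.538ms=1b
13) 8307.692ms=18b +395.604ms=6/7b
14) 8703.297ms=132/7b +791.209ms=12/7b
15) 9494.505ms=144/7b +395.604ms=6/7b
16) 9890.11ms=150/7b +395.604ms=6/7b
17) 10285.714ms=156/7b +395.604ms=6/7b
18) 10681.319ms=162/7b +395.604ms=6/7b
Σ=24b of 24 (130bpm 6/8) — PASS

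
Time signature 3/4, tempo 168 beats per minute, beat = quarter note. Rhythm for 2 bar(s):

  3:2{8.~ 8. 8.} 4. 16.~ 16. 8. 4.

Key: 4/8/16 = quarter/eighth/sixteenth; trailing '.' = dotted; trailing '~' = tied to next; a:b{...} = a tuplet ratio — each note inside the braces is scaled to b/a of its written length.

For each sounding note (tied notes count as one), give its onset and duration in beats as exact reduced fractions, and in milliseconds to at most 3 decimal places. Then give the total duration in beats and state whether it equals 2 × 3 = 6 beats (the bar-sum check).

1) 0.0ms=0b +357.143ms=1b
2) 357.143ms=1b +178.571ms=1/2b
3) 535.714ms=3/2b +535.714ms=3/2b
4) 1071.429ms=3b +267.857ms=3/4b
5) 1339.286ms=15/4b +267.857ms=3/4b
6) 1607.143ms=9/2b +535.714ms=3/2b
Σ=6b of 6 (168bpm 3/4) — PASS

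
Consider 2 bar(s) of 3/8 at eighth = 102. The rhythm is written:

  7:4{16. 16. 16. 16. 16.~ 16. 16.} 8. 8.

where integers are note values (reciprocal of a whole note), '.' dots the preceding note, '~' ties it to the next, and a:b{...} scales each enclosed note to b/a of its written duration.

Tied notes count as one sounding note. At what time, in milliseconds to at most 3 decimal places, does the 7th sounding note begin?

1. 0.0ms @ 0 + 252.101ms (3/7)
2. 252.101ms @ 3/7 + 252.101ms (3/7)
3. 504.202ms @ 6/7 + 252.101ms (3/7)
4. 756.303ms @ 9/7 + 252.101ms (3/7)
5. 1008.403ms @ 12/7 + 504.202ms (6/7)
6. 1512.605ms @ 18/7 + 252.101ms (3/7)
7. 1764.706ms @ 3 + 882.353ms (3/2)
8. 2647.059ms @ 9/2 + 882.353ms (3/2)

note 7 onset = 3b = 1764.706ms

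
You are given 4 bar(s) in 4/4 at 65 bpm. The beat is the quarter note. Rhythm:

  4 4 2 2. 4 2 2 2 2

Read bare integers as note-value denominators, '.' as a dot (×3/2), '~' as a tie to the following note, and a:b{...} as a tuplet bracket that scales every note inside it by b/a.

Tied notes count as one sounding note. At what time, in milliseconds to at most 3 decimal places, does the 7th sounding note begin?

1. 0.0ms @ 0 + 923.077ms (1)
2. 923.077ms @ 1 + 923.077ms (1)
3. 1846.154ms @ 2 + 1846.154ms (2)
4. 3692.308ms @ 4 + 2769.231ms (3)
5. 6461.538ms @ 7 + 923.077ms (1)
6. 7384.615ms @ 8 + 1846.154ms (2)
7. 9230.769ms @ 10 + 1846.154ms (2)
8. 11076.923ms @ 12 + 1846.154ms (2)
9. 12923.077ms @ 14 + 1846.154ms (2)

note 7 onset = 10b = 9230.769ms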